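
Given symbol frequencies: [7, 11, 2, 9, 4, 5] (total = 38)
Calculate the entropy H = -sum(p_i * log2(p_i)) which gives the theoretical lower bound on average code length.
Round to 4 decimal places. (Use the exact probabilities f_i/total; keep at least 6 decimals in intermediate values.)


Per-symbol terms -p_i * log2(p_i) with p_i = f_i/38:
  p = 7/38 = 0.184211: log2(p) = -2.440573, -p*log2(p) = 0.449579
  p = 11/38 = 0.289474: log2(p) = -1.788496, -p*log2(p) = 0.517722
  p = 2/38 = 0.052632: log2(p) = -4.247928, -p*log2(p) = 0.223575
  p = 9/38 = 0.236842: log2(p) = -2.078003, -p*log2(p) = 0.492158
  p = 4/38 = 0.105263: log2(p) = -3.247928, -p*log2(p) = 0.341887
  p = 5/38 = 0.131579: log2(p) = -2.925999, -p*log2(p) = 0.385000
H = 0.449579 + 0.517722 + 0.223575 + 0.492158 + 0.341887 + 0.385000 = 2.409921

H = 2.4099 bits/symbol


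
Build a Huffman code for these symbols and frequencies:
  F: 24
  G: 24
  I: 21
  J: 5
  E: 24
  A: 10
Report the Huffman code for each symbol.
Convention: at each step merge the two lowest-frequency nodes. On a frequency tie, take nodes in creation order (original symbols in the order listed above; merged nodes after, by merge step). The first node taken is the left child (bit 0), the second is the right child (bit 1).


Huffman tree construction:
Step 1: Merge J(5) + A(10) = 15
Step 2: Merge (J+A)(15) + I(21) = 36
Step 3: Merge F(24) + G(24) = 48
Step 4: Merge E(24) + ((J+A)+I)(36) = 60
Step 5: Merge (F+G)(48) + (E+((J+A)+I))(60) = 108
Read each symbol's code off the tree from the root (left child = 0, right child = 1).

Codes:
  F: 00 (length 2)
  G: 01 (length 2)
  I: 111 (length 3)
  J: 1100 (length 4)
  E: 10 (length 2)
  A: 1101 (length 4)
Average code length: 267/108 = 2.4722 bits/symbol


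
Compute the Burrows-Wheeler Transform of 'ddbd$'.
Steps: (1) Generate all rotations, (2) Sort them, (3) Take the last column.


Rotations (sorted):
  0: $ddbd -> last char: d
  1: bd$dd -> last char: d
  2: d$ddb -> last char: b
  3: dbd$d -> last char: d
  4: ddbd$ -> last char: $


BWT = ddbd$


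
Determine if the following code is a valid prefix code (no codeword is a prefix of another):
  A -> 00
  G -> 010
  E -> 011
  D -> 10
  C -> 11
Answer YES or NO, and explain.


Checking each pair (does one codeword prefix another?):
  A='00' vs G='010': no prefix
  A='00' vs E='011': no prefix
  A='00' vs D='10': no prefix
  A='00' vs C='11': no prefix
  G='010' vs A='00': no prefix
  G='010' vs E='011': no prefix
  G='010' vs D='10': no prefix
  G='010' vs C='11': no prefix
  E='011' vs A='00': no prefix
  E='011' vs G='010': no prefix
  E='011' vs D='10': no prefix
  E='011' vs C='11': no prefix
  D='10' vs A='00': no prefix
  D='10' vs G='010': no prefix
  D='10' vs E='011': no prefix
  D='10' vs C='11': no prefix
  C='11' vs A='00': no prefix
  C='11' vs G='010': no prefix
  C='11' vs E='011': no prefix
  C='11' vs D='10': no prefix
No violation found over all pairs.

YES -- this is a valid prefix code. No codeword is a prefix of any other codeword.


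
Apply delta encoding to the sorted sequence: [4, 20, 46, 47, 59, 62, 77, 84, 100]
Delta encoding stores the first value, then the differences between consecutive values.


First value: 4
Deltas:
  20 - 4 = 16
  46 - 20 = 26
  47 - 46 = 1
  59 - 47 = 12
  62 - 59 = 3
  77 - 62 = 15
  84 - 77 = 7
  100 - 84 = 16


Delta encoded: [4, 16, 26, 1, 12, 3, 15, 7, 16]


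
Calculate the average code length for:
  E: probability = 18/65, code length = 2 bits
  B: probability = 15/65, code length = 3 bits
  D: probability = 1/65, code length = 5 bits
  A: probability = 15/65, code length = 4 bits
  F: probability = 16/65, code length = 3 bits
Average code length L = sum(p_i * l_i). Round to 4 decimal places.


Weighted contributions p_i * l_i:
  E: (18/65) * 2 = 36/65
  B: (15/65) * 3 = 45/65
  D: (1/65) * 5 = 5/65
  A: (15/65) * 4 = 60/65
  F: (16/65) * 3 = 48/65
Sum = (36 + 45 + 5 + 60 + 48)/65 = 194/65

L = 194/65 = 2.9846 bits/symbol


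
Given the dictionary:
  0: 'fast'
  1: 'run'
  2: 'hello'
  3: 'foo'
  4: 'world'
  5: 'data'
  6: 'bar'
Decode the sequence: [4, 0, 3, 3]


Look up each index in the dictionary:
  4 -> 'world'
  0 -> 'fast'
  3 -> 'foo'
  3 -> 'foo'

Decoded: "world fast foo foo"


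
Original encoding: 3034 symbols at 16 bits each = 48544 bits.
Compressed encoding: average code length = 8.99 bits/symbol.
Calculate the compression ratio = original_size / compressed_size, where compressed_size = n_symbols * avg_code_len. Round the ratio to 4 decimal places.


original_size = n_symbols * orig_bits = 3034 * 16 = 48544 bits
compressed_size = n_symbols * avg_code_len = 3034 * 8.99 = 27275.66 bits
ratio = original_size / compressed_size = 48544 / 27275.66 = 1.7798

Compression ratio = 1.7798


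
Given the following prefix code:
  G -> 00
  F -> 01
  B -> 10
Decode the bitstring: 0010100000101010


Decoding step by step:
Bits 00 -> G
Bits 10 -> B
Bits 10 -> B
Bits 00 -> G
Bits 00 -> G
Bits 10 -> B
Bits 10 -> B
Bits 10 -> B


Decoded message: GBBGGBBB


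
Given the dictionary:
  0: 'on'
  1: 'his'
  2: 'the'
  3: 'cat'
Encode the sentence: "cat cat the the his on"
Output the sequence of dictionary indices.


Look up each word in the dictionary:
  'cat' -> 3
  'cat' -> 3
  'the' -> 2
  'the' -> 2
  'his' -> 1
  'on' -> 0

Encoded: [3, 3, 2, 2, 1, 0]


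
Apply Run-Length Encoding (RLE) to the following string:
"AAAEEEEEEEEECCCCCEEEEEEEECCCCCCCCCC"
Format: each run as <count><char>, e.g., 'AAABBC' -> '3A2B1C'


Scanning runs left to right:
  i=0: run of 'A' x 3 -> '3A'
  i=3: run of 'E' x 9 -> '9E'
  i=12: run of 'C' x 5 -> '5C'
  i=17: run of 'E' x 8 -> '8E'
  i=25: run of 'C' x 10 -> '10C'

RLE = 3A9E5C8E10C


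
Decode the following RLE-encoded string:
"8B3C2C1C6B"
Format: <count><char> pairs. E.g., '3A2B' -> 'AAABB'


Expanding each <count><char> pair:
  8B -> 'BBBBBBBB'
  3C -> 'CCC'
  2C -> 'CC'
  1C -> 'C'
  6B -> 'BBBBBB'

Decoded = BBBBBBBBCCCCCCBBBBBB


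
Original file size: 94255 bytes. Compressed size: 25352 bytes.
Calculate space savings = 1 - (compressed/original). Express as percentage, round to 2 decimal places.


ratio = compressed/original = 25352/94255 = 0.268972
savings = 1 - ratio = 1 - 0.268972 = 0.731028
as a percentage: 0.731028 * 100 = 73.1%

Space savings = 1 - 25352/94255 = 73.1%


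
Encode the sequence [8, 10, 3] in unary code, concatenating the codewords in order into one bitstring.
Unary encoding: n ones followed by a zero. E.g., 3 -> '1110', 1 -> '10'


Encode each number as n ones followed by a terminating 0:
  8 -> 111111110 (9 bits)
  10 -> 11111111110 (11 bits)
  3 -> 1110 (4 bits)
Total length = 9 + 11 + 4 = 24 bits.

Unary([8, 10, 3]) = 111111110111111111101110 (24 bits)


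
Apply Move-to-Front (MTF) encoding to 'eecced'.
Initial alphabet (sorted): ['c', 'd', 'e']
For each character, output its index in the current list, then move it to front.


MTF encoding:
'e': index 2 in ['c', 'd', 'e'] -> ['e', 'c', 'd']
'e': index 0 in ['e', 'c', 'd'] -> ['e', 'c', 'd']
'c': index 1 in ['e', 'c', 'd'] -> ['c', 'e', 'd']
'c': index 0 in ['c', 'e', 'd'] -> ['c', 'e', 'd']
'e': index 1 in ['c', 'e', 'd'] -> ['e', 'c', 'd']
'd': index 2 in ['e', 'c', 'd'] -> ['d', 'e', 'c']


Output: [2, 0, 1, 0, 1, 2]


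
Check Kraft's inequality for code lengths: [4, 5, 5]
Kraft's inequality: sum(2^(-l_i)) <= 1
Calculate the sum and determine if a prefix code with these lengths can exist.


Sum = 2^(-4) + 2^(-5) + 2^(-5)
    = 0.0625 + 0.03125 + 0.03125
    = 4/32 = 0.125
Since 0.125 <= 1, Kraft's inequality IS satisfied.
A prefix code with these lengths CAN exist.

Kraft sum = 0.125. Satisfied.


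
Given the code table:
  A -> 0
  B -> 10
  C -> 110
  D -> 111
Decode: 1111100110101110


Decoding:
111 -> D
110 -> C
0 -> A
110 -> C
10 -> B
111 -> D
0 -> A


Result: DCACBDA


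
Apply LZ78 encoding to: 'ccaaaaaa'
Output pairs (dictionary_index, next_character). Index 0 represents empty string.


LZ78 encoding steps:
Dictionary: {0: ''}
Step 1: w='' (idx 0), next='c' -> output (0, 'c'), add 'c' as idx 1
Step 2: w='c' (idx 1), next='a' -> output (1, 'a'), add 'ca' as idx 2
Step 3: w='' (idx 0), next='a' -> output (0, 'a'), add 'a' as idx 3
Step 4: w='a' (idx 3), next='a' -> output (3, 'a'), add 'aa' as idx 4
Step 5: w='aa' (idx 4), end of input -> output (4, '')


Encoded: [(0, 'c'), (1, 'a'), (0, 'a'), (3, 'a'), (4, '')]


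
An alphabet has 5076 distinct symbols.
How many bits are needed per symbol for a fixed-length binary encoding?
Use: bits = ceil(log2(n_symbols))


log2(5076) = 12.3095
Bracket: 2^12 = 4096 < 5076 <= 2^13 = 8192
So ceil(log2(5076)) = 13

bits = ceil(log2(5076)) = ceil(12.3095) = 13 bits


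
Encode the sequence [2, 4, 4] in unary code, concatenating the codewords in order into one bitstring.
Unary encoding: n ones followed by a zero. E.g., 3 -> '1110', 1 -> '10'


Encode each number as n ones followed by a terminating 0:
  2 -> 110 (3 bits)
  4 -> 11110 (5 bits)
  4 -> 11110 (5 bits)
Total length = 3 + 5 + 5 = 13 bits.

Unary([2, 4, 4]) = 1101111011110 (13 bits)


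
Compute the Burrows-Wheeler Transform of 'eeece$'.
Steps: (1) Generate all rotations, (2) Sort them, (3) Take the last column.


Rotations (sorted):
  0: $eeece -> last char: e
  1: ce$eee -> last char: e
  2: e$eeec -> last char: c
  3: ece$ee -> last char: e
  4: eece$e -> last char: e
  5: eeece$ -> last char: $


BWT = eecee$


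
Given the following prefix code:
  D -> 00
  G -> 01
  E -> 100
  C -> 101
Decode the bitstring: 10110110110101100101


Decoding step by step:
Bits 101 -> C
Bits 101 -> C
Bits 101 -> C
Bits 101 -> C
Bits 01 -> G
Bits 100 -> E
Bits 101 -> C


Decoded message: CCCCGEC


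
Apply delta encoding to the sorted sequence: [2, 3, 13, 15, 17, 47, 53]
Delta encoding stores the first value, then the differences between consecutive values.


First value: 2
Deltas:
  3 - 2 = 1
  13 - 3 = 10
  15 - 13 = 2
  17 - 15 = 2
  47 - 17 = 30
  53 - 47 = 6


Delta encoded: [2, 1, 10, 2, 2, 30, 6]


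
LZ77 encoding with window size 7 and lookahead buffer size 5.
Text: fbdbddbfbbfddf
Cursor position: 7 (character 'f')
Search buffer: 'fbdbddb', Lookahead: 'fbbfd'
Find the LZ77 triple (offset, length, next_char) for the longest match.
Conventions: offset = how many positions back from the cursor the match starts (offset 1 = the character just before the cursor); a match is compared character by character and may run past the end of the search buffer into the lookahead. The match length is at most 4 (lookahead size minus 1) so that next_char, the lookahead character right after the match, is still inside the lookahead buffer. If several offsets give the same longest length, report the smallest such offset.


Try each offset into the search buffer:
  offset=1 (pos 6, char 'b'): match length 0
  offset=2 (pos 5, char 'd'): match length 0
  offset=3 (pos 4, char 'd'): match length 0
  offset=4 (pos 3, char 'b'): match length 0
  offset=5 (pos 2, char 'd'): match length 0
  offset=6 (pos 1, char 'b'): match length 0
  offset=7 (pos 0, char 'f'): match length 2
Longest match has length 2 at offset 7.
next_char = character at position 7 + 2 = 9 -> 'b'

Best match: offset=7, length=2 (matching 'fb' starting at position 0)
LZ77 triple: (7, 2, 'b')


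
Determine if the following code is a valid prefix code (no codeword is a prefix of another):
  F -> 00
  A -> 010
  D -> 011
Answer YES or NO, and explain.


Checking each pair (does one codeword prefix another?):
  F='00' vs A='010': no prefix
  F='00' vs D='011': no prefix
  A='010' vs F='00': no prefix
  A='010' vs D='011': no prefix
  D='011' vs F='00': no prefix
  D='011' vs A='010': no prefix
No violation found over all pairs.

YES -- this is a valid prefix code. No codeword is a prefix of any other codeword.


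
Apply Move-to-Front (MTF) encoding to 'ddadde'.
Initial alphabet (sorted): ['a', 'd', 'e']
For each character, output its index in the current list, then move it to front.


MTF encoding:
'd': index 1 in ['a', 'd', 'e'] -> ['d', 'a', 'e']
'd': index 0 in ['d', 'a', 'e'] -> ['d', 'a', 'e']
'a': index 1 in ['d', 'a', 'e'] -> ['a', 'd', 'e']
'd': index 1 in ['a', 'd', 'e'] -> ['d', 'a', 'e']
'd': index 0 in ['d', 'a', 'e'] -> ['d', 'a', 'e']
'e': index 2 in ['d', 'a', 'e'] -> ['e', 'd', 'a']


Output: [1, 0, 1, 1, 0, 2]


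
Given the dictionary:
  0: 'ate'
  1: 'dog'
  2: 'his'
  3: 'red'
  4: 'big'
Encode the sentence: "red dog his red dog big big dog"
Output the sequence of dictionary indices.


Look up each word in the dictionary:
  'red' -> 3
  'dog' -> 1
  'his' -> 2
  'red' -> 3
  'dog' -> 1
  'big' -> 4
  'big' -> 4
  'dog' -> 1

Encoded: [3, 1, 2, 3, 1, 4, 4, 1]


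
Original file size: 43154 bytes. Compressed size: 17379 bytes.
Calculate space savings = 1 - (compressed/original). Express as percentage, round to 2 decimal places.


ratio = compressed/original = 17379/43154 = 0.40272
savings = 1 - ratio = 1 - 0.40272 = 0.59728
as a percentage: 0.59728 * 100 = 59.73%

Space savings = 1 - 17379/43154 = 59.73%


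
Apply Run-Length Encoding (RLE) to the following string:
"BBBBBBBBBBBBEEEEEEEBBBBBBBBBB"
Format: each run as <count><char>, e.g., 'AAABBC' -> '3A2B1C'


Scanning runs left to right:
  i=0: run of 'B' x 12 -> '12B'
  i=12: run of 'E' x 7 -> '7E'
  i=19: run of 'B' x 10 -> '10B'

RLE = 12B7E10B


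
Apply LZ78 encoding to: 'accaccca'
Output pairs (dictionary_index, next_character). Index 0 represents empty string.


LZ78 encoding steps:
Dictionary: {0: ''}
Step 1: w='' (idx 0), next='a' -> output (0, 'a'), add 'a' as idx 1
Step 2: w='' (idx 0), next='c' -> output (0, 'c'), add 'c' as idx 2
Step 3: w='c' (idx 2), next='a' -> output (2, 'a'), add 'ca' as idx 3
Step 4: w='c' (idx 2), next='c' -> output (2, 'c'), add 'cc' as idx 4
Step 5: w='ca' (idx 3), end of input -> output (3, '')


Encoded: [(0, 'a'), (0, 'c'), (2, 'a'), (2, 'c'), (3, '')]


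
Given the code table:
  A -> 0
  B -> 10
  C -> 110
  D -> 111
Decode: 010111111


Decoding:
0 -> A
10 -> B
111 -> D
111 -> D


Result: ABDD


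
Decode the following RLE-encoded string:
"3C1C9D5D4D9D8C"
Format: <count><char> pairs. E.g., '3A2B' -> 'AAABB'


Expanding each <count><char> pair:
  3C -> 'CCC'
  1C -> 'C'
  9D -> 'DDDDDDDDD'
  5D -> 'DDDDD'
  4D -> 'DDDD'
  9D -> 'DDDDDDDDD'
  8C -> 'CCCCCCCC'

Decoded = CCCCDDDDDDDDDDDDDDDDDDDDDDDDDDDCCCCCCCC


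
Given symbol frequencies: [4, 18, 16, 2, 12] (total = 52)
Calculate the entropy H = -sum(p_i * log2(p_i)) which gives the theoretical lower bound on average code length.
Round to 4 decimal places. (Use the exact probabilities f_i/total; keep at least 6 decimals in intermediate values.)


Per-symbol terms -p_i * log2(p_i) with p_i = f_i/52:
  p = 4/52 = 0.076923: log2(p) = -3.700440, -p*log2(p) = 0.284649
  p = 18/52 = 0.346154: log2(p) = -1.530515, -p*log2(p) = 0.529794
  p = 16/52 = 0.307692: log2(p) = -1.700440, -p*log2(p) = 0.523212
  p = 2/52 = 0.038462: log2(p) = -4.700440, -p*log2(p) = 0.180786
  p = 12/52 = 0.230769: log2(p) = -2.115477, -p*log2(p) = 0.488187
H = 0.284649 + 0.529794 + 0.523212 + 0.180786 + 0.488187 = 2.006628

H = 2.0066 bits/symbol


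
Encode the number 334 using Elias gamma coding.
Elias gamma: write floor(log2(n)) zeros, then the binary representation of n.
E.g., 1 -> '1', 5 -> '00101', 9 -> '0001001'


num_bits = floor(log2(334)) + 1 = 9
leading_zeros = num_bits - 1 = 8
binary(334) = 101001110

Elias gamma(334) = '00000000' + '101001110' = 00000000101001110 (17 bits)


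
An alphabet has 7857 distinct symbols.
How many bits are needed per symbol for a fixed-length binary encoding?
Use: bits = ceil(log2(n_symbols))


log2(7857) = 12.9398
Bracket: 2^12 = 4096 < 7857 <= 2^13 = 8192
So ceil(log2(7857)) = 13

bits = ceil(log2(7857)) = ceil(12.9398) = 13 bits


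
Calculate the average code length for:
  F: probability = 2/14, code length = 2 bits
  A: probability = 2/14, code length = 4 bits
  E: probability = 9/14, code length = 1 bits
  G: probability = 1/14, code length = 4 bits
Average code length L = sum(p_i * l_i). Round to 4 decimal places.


Weighted contributions p_i * l_i:
  F: (2/14) * 2 = 4/14
  A: (2/14) * 4 = 8/14
  E: (9/14) * 1 = 9/14
  G: (1/14) * 4 = 4/14
Sum = (4 + 8 + 9 + 4)/14 = 25/14

L = 25/14 = 1.7857 bits/symbol


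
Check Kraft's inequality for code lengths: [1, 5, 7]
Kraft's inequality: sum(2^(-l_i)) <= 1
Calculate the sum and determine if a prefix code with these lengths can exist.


Sum = 2^(-1) + 2^(-5) + 2^(-7)
    = 0.5 + 0.03125 + 0.0078125
    = 69/128 = 0.5390625
Since 0.5390625 <= 1, Kraft's inequality IS satisfied.
A prefix code with these lengths CAN exist.

Kraft sum = 0.5390625. Satisfied.


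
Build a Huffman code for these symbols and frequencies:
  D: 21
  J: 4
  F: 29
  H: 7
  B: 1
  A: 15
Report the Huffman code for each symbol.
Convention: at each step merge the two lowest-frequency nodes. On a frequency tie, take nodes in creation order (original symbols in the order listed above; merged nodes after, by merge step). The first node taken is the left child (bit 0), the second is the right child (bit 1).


Huffman tree construction:
Step 1: Merge B(1) + J(4) = 5
Step 2: Merge (B+J)(5) + H(7) = 12
Step 3: Merge ((B+J)+H)(12) + A(15) = 27
Step 4: Merge D(21) + (((B+J)+H)+A)(27) = 48
Step 5: Merge F(29) + (D+(((B+J)+H)+A))(48) = 77
Read each symbol's code off the tree from the root (left child = 0, right child = 1).

Codes:
  D: 10 (length 2)
  J: 11001 (length 5)
  F: 0 (length 1)
  H: 1101 (length 4)
  B: 11000 (length 5)
  A: 111 (length 3)
Average code length: 169/77 = 2.1948 bits/symbol


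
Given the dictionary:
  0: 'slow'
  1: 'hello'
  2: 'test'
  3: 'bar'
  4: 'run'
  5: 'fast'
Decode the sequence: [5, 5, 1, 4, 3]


Look up each index in the dictionary:
  5 -> 'fast'
  5 -> 'fast'
  1 -> 'hello'
  4 -> 'run'
  3 -> 'bar'

Decoded: "fast fast hello run bar"


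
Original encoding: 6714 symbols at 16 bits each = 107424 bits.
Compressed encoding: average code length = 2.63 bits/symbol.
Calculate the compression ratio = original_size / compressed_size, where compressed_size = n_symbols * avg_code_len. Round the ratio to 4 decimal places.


original_size = n_symbols * orig_bits = 6714 * 16 = 107424 bits
compressed_size = n_symbols * avg_code_len = 6714 * 2.63 = 17657.82 bits
ratio = original_size / compressed_size = 107424 / 17657.82 = 6.0837

Compression ratio = 6.0837


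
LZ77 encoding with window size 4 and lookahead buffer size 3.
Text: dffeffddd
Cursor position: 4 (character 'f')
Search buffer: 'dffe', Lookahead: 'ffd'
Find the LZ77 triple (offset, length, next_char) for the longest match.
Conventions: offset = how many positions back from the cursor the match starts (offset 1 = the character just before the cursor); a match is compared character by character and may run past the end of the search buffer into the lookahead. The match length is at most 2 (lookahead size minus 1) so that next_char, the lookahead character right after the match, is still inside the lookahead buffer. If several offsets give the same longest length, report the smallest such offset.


Try each offset into the search buffer:
  offset=1 (pos 3, char 'e'): match length 0
  offset=2 (pos 2, char 'f'): match length 1
  offset=3 (pos 1, char 'f'): match length 2
  offset=4 (pos 0, char 'd'): match length 0
Longest match has length 2 at offset 3.
next_char = character at position 4 + 2 = 6 -> 'd'

Best match: offset=3, length=2 (matching 'ff' starting at position 1)
LZ77 triple: (3, 2, 'd')


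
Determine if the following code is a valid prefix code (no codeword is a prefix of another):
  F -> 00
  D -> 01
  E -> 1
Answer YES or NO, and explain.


Checking each pair (does one codeword prefix another?):
  F='00' vs D='01': no prefix
  F='00' vs E='1': no prefix
  D='01' vs F='00': no prefix
  D='01' vs E='1': no prefix
  E='1' vs F='00': no prefix
  E='1' vs D='01': no prefix
No violation found over all pairs.

YES -- this is a valid prefix code. No codeword is a prefix of any other codeword.


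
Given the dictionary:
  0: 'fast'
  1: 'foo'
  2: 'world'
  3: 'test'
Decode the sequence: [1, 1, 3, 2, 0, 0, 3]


Look up each index in the dictionary:
  1 -> 'foo'
  1 -> 'foo'
  3 -> 'test'
  2 -> 'world'
  0 -> 'fast'
  0 -> 'fast'
  3 -> 'test'

Decoded: "foo foo test world fast fast test"


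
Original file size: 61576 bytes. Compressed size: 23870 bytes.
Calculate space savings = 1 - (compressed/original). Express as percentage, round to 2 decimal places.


ratio = compressed/original = 23870/61576 = 0.387651
savings = 1 - ratio = 1 - 0.387651 = 0.612349
as a percentage: 0.612349 * 100 = 61.23%

Space savings = 1 - 23870/61576 = 61.23%


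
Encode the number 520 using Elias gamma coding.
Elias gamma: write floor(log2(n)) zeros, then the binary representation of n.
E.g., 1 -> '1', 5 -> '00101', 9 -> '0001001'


num_bits = floor(log2(520)) + 1 = 10
leading_zeros = num_bits - 1 = 9
binary(520) = 1000001000

Elias gamma(520) = '000000000' + '1000001000' = 0000000001000001000 (19 bits)


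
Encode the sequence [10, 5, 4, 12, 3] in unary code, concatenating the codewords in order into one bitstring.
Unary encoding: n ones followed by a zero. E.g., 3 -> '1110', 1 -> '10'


Encode each number as n ones followed by a terminating 0:
  10 -> 11111111110 (11 bits)
  5 -> 111110 (6 bits)
  4 -> 11110 (5 bits)
  12 -> 1111111111110 (13 bits)
  3 -> 1110 (4 bits)
Total length = 11 + 6 + 5 + 13 + 4 = 39 bits.

Unary([10, 5, 4, 12, 3]) = 111111111101111101111011111111111101110 (39 bits)


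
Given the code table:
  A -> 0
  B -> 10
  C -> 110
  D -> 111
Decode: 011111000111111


Decoding:
0 -> A
111 -> D
110 -> C
0 -> A
0 -> A
111 -> D
111 -> D


Result: ADCAADD


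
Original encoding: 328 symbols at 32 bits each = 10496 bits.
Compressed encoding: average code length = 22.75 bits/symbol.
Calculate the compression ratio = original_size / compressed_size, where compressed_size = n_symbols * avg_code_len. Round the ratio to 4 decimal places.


original_size = n_symbols * orig_bits = 328 * 32 = 10496 bits
compressed_size = n_symbols * avg_code_len = 328 * 22.75 = 7462.0 bits
ratio = original_size / compressed_size = 10496 / 7462.0 = 1.4066

Compression ratio = 1.4066


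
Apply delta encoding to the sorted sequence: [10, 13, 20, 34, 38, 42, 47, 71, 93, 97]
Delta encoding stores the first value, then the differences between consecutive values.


First value: 10
Deltas:
  13 - 10 = 3
  20 - 13 = 7
  34 - 20 = 14
  38 - 34 = 4
  42 - 38 = 4
  47 - 42 = 5
  71 - 47 = 24
  93 - 71 = 22
  97 - 93 = 4


Delta encoded: [10, 3, 7, 14, 4, 4, 5, 24, 22, 4]


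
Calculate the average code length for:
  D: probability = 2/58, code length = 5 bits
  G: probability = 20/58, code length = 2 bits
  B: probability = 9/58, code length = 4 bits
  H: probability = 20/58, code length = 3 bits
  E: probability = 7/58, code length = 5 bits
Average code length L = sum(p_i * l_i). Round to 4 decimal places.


Weighted contributions p_i * l_i:
  D: (2/58) * 5 = 10/58
  G: (20/58) * 2 = 40/58
  B: (9/58) * 4 = 36/58
  H: (20/58) * 3 = 60/58
  E: (7/58) * 5 = 35/58
Sum = (10 + 40 + 36 + 60 + 35)/58 = 181/58

L = 181/58 = 3.1207 bits/symbol


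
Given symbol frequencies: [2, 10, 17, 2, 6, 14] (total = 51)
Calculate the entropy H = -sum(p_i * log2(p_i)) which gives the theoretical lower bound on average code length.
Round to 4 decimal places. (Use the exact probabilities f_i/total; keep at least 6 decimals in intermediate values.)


Per-symbol terms -p_i * log2(p_i) with p_i = f_i/51:
  p = 2/51 = 0.039216: log2(p) = -4.672425, -p*log2(p) = 0.183232
  p = 10/51 = 0.196078: log2(p) = -2.350497, -p*log2(p) = 0.460882
  p = 17/51 = 0.333333: log2(p) = -1.584963, -p*log2(p) = 0.528321
  p = 2/51 = 0.039216: log2(p) = -4.672425, -p*log2(p) = 0.183232
  p = 6/51 = 0.117647: log2(p) = -3.087463, -p*log2(p) = 0.363231
  p = 14/51 = 0.274510: log2(p) = -1.865070, -p*log2(p) = 0.511980
H = 0.183232 + 0.460882 + 0.528321 + 0.183232 + 0.363231 + 0.511980 = 2.230878

H = 2.2309 bits/symbol


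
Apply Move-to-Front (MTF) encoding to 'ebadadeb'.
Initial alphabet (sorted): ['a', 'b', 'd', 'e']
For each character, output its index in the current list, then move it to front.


MTF encoding:
'e': index 3 in ['a', 'b', 'd', 'e'] -> ['e', 'a', 'b', 'd']
'b': index 2 in ['e', 'a', 'b', 'd'] -> ['b', 'e', 'a', 'd']
'a': index 2 in ['b', 'e', 'a', 'd'] -> ['a', 'b', 'e', 'd']
'd': index 3 in ['a', 'b', 'e', 'd'] -> ['d', 'a', 'b', 'e']
'a': index 1 in ['d', 'a', 'b', 'e'] -> ['a', 'd', 'b', 'e']
'd': index 1 in ['a', 'd', 'b', 'e'] -> ['d', 'a', 'b', 'e']
'e': index 3 in ['d', 'a', 'b', 'e'] -> ['e', 'd', 'a', 'b']
'b': index 3 in ['e', 'd', 'a', 'b'] -> ['b', 'e', 'd', 'a']


Output: [3, 2, 2, 3, 1, 1, 3, 3]


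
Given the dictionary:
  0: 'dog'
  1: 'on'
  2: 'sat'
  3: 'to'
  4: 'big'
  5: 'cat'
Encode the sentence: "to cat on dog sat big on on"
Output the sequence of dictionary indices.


Look up each word in the dictionary:
  'to' -> 3
  'cat' -> 5
  'on' -> 1
  'dog' -> 0
  'sat' -> 2
  'big' -> 4
  'on' -> 1
  'on' -> 1

Encoded: [3, 5, 1, 0, 2, 4, 1, 1]


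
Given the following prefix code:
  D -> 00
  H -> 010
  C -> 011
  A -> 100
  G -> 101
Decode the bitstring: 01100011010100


Decoding step by step:
Bits 011 -> C
Bits 00 -> D
Bits 011 -> C
Bits 010 -> H
Bits 100 -> A


Decoded message: CDCHA


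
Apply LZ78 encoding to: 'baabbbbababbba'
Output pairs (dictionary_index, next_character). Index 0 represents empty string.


LZ78 encoding steps:
Dictionary: {0: ''}
Step 1: w='' (idx 0), next='b' -> output (0, 'b'), add 'b' as idx 1
Step 2: w='' (idx 0), next='a' -> output (0, 'a'), add 'a' as idx 2
Step 3: w='a' (idx 2), next='b' -> output (2, 'b'), add 'ab' as idx 3
Step 4: w='b' (idx 1), next='b' -> output (1, 'b'), add 'bb' as idx 4
Step 5: w='b' (idx 1), next='a' -> output (1, 'a'), add 'ba' as idx 5
Step 6: w='ba' (idx 5), next='b' -> output (5, 'b'), add 'bab' as idx 6
Step 7: w='bb' (idx 4), next='a' -> output (4, 'a'), add 'bba' as idx 7


Encoded: [(0, 'b'), (0, 'a'), (2, 'b'), (1, 'b'), (1, 'a'), (5, 'b'), (4, 'a')]


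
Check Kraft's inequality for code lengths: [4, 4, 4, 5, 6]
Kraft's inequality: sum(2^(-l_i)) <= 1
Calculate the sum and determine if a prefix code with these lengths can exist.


Sum = 2^(-4) + 2^(-4) + 2^(-4) + 2^(-5) + 2^(-6)
    = 0.0625 + 0.0625 + 0.0625 + 0.03125 + 0.015625
    = 15/64 = 0.234375
Since 0.234375 <= 1, Kraft's inequality IS satisfied.
A prefix code with these lengths CAN exist.

Kraft sum = 0.234375. Satisfied.


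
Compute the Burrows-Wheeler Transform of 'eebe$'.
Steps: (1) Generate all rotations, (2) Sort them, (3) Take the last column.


Rotations (sorted):
  0: $eebe -> last char: e
  1: be$ee -> last char: e
  2: e$eeb -> last char: b
  3: ebe$e -> last char: e
  4: eebe$ -> last char: $


BWT = eebe$


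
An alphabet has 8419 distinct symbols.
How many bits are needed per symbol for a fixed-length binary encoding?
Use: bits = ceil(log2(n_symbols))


log2(8419) = 13.0394
Bracket: 2^13 = 8192 < 8419 <= 2^14 = 16384
So ceil(log2(8419)) = 14

bits = ceil(log2(8419)) = ceil(13.0394) = 14 bits


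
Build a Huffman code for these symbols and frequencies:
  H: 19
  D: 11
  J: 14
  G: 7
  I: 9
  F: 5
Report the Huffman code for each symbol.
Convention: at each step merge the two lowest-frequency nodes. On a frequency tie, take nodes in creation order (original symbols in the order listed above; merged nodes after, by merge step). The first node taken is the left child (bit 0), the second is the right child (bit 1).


Huffman tree construction:
Step 1: Merge F(5) + G(7) = 12
Step 2: Merge I(9) + D(11) = 20
Step 3: Merge (F+G)(12) + J(14) = 26
Step 4: Merge H(19) + (I+D)(20) = 39
Step 5: Merge ((F+G)+J)(26) + (H+(I+D))(39) = 65
Read each symbol's code off the tree from the root (left child = 0, right child = 1).

Codes:
  H: 10 (length 2)
  D: 111 (length 3)
  J: 01 (length 2)
  G: 001 (length 3)
  I: 110 (length 3)
  F: 000 (length 3)
Average code length: 162/65 = 2.4923 bits/symbol


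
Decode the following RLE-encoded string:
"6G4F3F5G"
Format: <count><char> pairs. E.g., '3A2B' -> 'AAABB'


Expanding each <count><char> pair:
  6G -> 'GGGGGG'
  4F -> 'FFFF'
  3F -> 'FFF'
  5G -> 'GGGGG'

Decoded = GGGGGGFFFFFFFGGGGG


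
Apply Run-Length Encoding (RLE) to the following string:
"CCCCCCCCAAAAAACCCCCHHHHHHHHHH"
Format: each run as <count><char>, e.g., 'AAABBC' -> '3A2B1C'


Scanning runs left to right:
  i=0: run of 'C' x 8 -> '8C'
  i=8: run of 'A' x 6 -> '6A'
  i=14: run of 'C' x 5 -> '5C'
  i=19: run of 'H' x 10 -> '10H'

RLE = 8C6A5C10H


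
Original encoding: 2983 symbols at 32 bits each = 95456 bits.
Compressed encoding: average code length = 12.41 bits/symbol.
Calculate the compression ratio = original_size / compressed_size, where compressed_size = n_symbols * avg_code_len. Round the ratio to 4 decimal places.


original_size = n_symbols * orig_bits = 2983 * 32 = 95456 bits
compressed_size = n_symbols * avg_code_len = 2983 * 12.41 = 37019.03 bits
ratio = original_size / compressed_size = 95456 / 37019.03 = 2.5786

Compression ratio = 2.5786


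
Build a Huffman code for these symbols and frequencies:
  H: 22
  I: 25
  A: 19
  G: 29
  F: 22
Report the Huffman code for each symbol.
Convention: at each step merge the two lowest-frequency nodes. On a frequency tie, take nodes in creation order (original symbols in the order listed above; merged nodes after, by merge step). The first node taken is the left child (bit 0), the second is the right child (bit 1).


Huffman tree construction:
Step 1: Merge A(19) + H(22) = 41
Step 2: Merge F(22) + I(25) = 47
Step 3: Merge G(29) + (A+H)(41) = 70
Step 4: Merge (F+I)(47) + (G+(A+H))(70) = 117
Read each symbol's code off the tree from the root (left child = 0, right child = 1).

Codes:
  H: 111 (length 3)
  I: 01 (length 2)
  A: 110 (length 3)
  G: 10 (length 2)
  F: 00 (length 2)
Average code length: 275/117 = 2.3504 bits/symbol


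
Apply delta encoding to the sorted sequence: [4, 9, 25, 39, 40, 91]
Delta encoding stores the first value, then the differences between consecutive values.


First value: 4
Deltas:
  9 - 4 = 5
  25 - 9 = 16
  39 - 25 = 14
  40 - 39 = 1
  91 - 40 = 51


Delta encoded: [4, 5, 16, 14, 1, 51]


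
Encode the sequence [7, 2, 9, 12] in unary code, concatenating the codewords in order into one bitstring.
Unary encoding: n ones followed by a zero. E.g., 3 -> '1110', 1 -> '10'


Encode each number as n ones followed by a terminating 0:
  7 -> 11111110 (8 bits)
  2 -> 110 (3 bits)
  9 -> 1111111110 (10 bits)
  12 -> 1111111111110 (13 bits)
Total length = 8 + 3 + 10 + 13 = 34 bits.

Unary([7, 2, 9, 12]) = 1111111011011111111101111111111110 (34 bits)


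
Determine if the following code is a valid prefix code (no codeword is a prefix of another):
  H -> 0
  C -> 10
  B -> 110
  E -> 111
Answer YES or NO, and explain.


Checking each pair (does one codeword prefix another?):
  H='0' vs C='10': no prefix
  H='0' vs B='110': no prefix
  H='0' vs E='111': no prefix
  C='10' vs H='0': no prefix
  C='10' vs B='110': no prefix
  C='10' vs E='111': no prefix
  B='110' vs H='0': no prefix
  B='110' vs C='10': no prefix
  B='110' vs E='111': no prefix
  E='111' vs H='0': no prefix
  E='111' vs C='10': no prefix
  E='111' vs B='110': no prefix
No violation found over all pairs.

YES -- this is a valid prefix code. No codeword is a prefix of any other codeword.


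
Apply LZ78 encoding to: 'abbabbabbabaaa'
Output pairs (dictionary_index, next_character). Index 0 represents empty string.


LZ78 encoding steps:
Dictionary: {0: ''}
Step 1: w='' (idx 0), next='a' -> output (0, 'a'), add 'a' as idx 1
Step 2: w='' (idx 0), next='b' -> output (0, 'b'), add 'b' as idx 2
Step 3: w='b' (idx 2), next='a' -> output (2, 'a'), add 'ba' as idx 3
Step 4: w='b' (idx 2), next='b' -> output (2, 'b'), add 'bb' as idx 4
Step 5: w='a' (idx 1), next='b' -> output (1, 'b'), add 'ab' as idx 5
Step 6: w='ba' (idx 3), next='b' -> output (3, 'b'), add 'bab' as idx 6
Step 7: w='a' (idx 1), next='a' -> output (1, 'a'), add 'aa' as idx 7
Step 8: w='a' (idx 1), end of input -> output (1, '')


Encoded: [(0, 'a'), (0, 'b'), (2, 'a'), (2, 'b'), (1, 'b'), (3, 'b'), (1, 'a'), (1, '')]


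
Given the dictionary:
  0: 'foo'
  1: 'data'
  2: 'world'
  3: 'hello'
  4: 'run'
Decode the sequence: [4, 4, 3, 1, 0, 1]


Look up each index in the dictionary:
  4 -> 'run'
  4 -> 'run'
  3 -> 'hello'
  1 -> 'data'
  0 -> 'foo'
  1 -> 'data'

Decoded: "run run hello data foo data"


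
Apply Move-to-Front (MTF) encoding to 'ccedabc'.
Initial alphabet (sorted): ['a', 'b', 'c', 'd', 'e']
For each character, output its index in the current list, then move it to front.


MTF encoding:
'c': index 2 in ['a', 'b', 'c', 'd', 'e'] -> ['c', 'a', 'b', 'd', 'e']
'c': index 0 in ['c', 'a', 'b', 'd', 'e'] -> ['c', 'a', 'b', 'd', 'e']
'e': index 4 in ['c', 'a', 'b', 'd', 'e'] -> ['e', 'c', 'a', 'b', 'd']
'd': index 4 in ['e', 'c', 'a', 'b', 'd'] -> ['d', 'e', 'c', 'a', 'b']
'a': index 3 in ['d', 'e', 'c', 'a', 'b'] -> ['a', 'd', 'e', 'c', 'b']
'b': index 4 in ['a', 'd', 'e', 'c', 'b'] -> ['b', 'a', 'd', 'e', 'c']
'c': index 4 in ['b', 'a', 'd', 'e', 'c'] -> ['c', 'b', 'a', 'd', 'e']


Output: [2, 0, 4, 4, 3, 4, 4]


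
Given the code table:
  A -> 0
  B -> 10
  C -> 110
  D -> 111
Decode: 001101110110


Decoding:
0 -> A
0 -> A
110 -> C
111 -> D
0 -> A
110 -> C


Result: AACDAC


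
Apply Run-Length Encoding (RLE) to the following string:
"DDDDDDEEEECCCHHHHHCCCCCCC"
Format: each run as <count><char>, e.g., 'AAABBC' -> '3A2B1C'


Scanning runs left to right:
  i=0: run of 'D' x 6 -> '6D'
  i=6: run of 'E' x 4 -> '4E'
  i=10: run of 'C' x 3 -> '3C'
  i=13: run of 'H' x 5 -> '5H'
  i=18: run of 'C' x 7 -> '7C'

RLE = 6D4E3C5H7C


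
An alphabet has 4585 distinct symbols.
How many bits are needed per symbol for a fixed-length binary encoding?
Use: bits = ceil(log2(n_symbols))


log2(4585) = 12.1627
Bracket: 2^12 = 4096 < 4585 <= 2^13 = 8192
So ceil(log2(4585)) = 13

bits = ceil(log2(4585)) = ceil(12.1627) = 13 bits


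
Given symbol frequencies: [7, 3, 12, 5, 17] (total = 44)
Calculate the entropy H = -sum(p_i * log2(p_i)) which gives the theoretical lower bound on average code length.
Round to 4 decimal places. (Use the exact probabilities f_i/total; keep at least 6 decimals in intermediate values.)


Per-symbol terms -p_i * log2(p_i) with p_i = f_i/44:
  p = 7/44 = 0.159091: log2(p) = -2.652077, -p*log2(p) = 0.421921
  p = 3/44 = 0.068182: log2(p) = -3.874469, -p*log2(p) = 0.264168
  p = 12/44 = 0.272727: log2(p) = -1.874469, -p*log2(p) = 0.511219
  p = 5/44 = 0.113636: log2(p) = -3.137504, -p*log2(p) = 0.356534
  p = 17/44 = 0.386364: log2(p) = -1.371969, -p*log2(p) = 0.530079
H = 0.421921 + 0.264168 + 0.511219 + 0.356534 + 0.530079 = 2.083921

H = 2.0839 bits/symbol


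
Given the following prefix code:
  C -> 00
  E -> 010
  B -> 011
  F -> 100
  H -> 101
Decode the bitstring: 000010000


Decoding step by step:
Bits 00 -> C
Bits 00 -> C
Bits 100 -> F
Bits 00 -> C


Decoded message: CCFC


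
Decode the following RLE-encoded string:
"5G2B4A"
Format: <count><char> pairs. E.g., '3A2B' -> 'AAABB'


Expanding each <count><char> pair:
  5G -> 'GGGGG'
  2B -> 'BB'
  4A -> 'AAAA'

Decoded = GGGGGBBAAAA


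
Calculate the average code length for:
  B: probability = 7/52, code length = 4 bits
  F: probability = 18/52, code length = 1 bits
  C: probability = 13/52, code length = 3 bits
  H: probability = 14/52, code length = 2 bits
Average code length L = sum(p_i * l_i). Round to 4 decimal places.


Weighted contributions p_i * l_i:
  B: (7/52) * 4 = 28/52
  F: (18/52) * 1 = 18/52
  C: (13/52) * 3 = 39/52
  H: (14/52) * 2 = 28/52
Sum = (28 + 18 + 39 + 28)/52 = 113/52

L = 113/52 = 2.1731 bits/symbol


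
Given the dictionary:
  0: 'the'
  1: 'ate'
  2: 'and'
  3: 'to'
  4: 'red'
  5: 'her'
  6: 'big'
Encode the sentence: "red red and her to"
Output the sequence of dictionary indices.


Look up each word in the dictionary:
  'red' -> 4
  'red' -> 4
  'and' -> 2
  'her' -> 5
  'to' -> 3

Encoded: [4, 4, 2, 5, 3]


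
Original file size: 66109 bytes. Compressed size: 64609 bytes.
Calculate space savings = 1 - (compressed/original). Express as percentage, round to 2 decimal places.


ratio = compressed/original = 64609/66109 = 0.97731
savings = 1 - ratio = 1 - 0.97731 = 0.02269
as a percentage: 0.02269 * 100 = 2.27%

Space savings = 1 - 64609/66109 = 2.27%


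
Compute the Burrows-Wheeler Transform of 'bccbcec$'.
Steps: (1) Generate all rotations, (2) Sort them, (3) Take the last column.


Rotations (sorted):
  0: $bccbcec -> last char: c
  1: bccbcec$ -> last char: $
  2: bcec$bcc -> last char: c
  3: c$bccbce -> last char: e
  4: cbcec$bc -> last char: c
  5: ccbcec$b -> last char: b
  6: cec$bccb -> last char: b
  7: ec$bccbc -> last char: c


BWT = c$cecbbc


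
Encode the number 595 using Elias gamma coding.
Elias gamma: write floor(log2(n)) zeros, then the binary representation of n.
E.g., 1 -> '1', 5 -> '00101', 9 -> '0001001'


num_bits = floor(log2(595)) + 1 = 10
leading_zeros = num_bits - 1 = 9
binary(595) = 1001010011

Elias gamma(595) = '000000000' + '1001010011' = 0000000001001010011 (19 bits)


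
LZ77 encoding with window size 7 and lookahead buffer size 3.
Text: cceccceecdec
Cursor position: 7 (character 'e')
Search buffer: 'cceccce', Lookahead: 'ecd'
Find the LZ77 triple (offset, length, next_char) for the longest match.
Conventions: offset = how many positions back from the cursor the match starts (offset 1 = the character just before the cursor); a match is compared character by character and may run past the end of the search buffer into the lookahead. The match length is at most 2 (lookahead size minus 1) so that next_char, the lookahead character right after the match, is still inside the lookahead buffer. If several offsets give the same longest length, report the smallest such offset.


Try each offset into the search buffer:
  offset=1 (pos 6, char 'e'): match length 1
  offset=2 (pos 5, char 'c'): match length 0
  offset=3 (pos 4, char 'c'): match length 0
  offset=4 (pos 3, char 'c'): match length 0
  offset=5 (pos 2, char 'e'): match length 2
  offset=6 (pos 1, char 'c'): match length 0
  offset=7 (pos 0, char 'c'): match length 0
Longest match has length 2 at offset 5.
next_char = character at position 7 + 2 = 9 -> 'd'

Best match: offset=5, length=2 (matching 'ec' starting at position 2)
LZ77 triple: (5, 2, 'd')


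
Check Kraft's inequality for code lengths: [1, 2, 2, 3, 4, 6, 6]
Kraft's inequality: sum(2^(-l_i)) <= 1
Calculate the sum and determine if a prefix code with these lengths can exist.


Sum = 2^(-1) + 2^(-2) + 2^(-2) + 2^(-3) + 2^(-4) + 2^(-6) + 2^(-6)
    = 0.5 + 0.25 + 0.25 + 0.125 + 0.0625 + 0.015625 + 0.015625
    = 78/64 = 1.21875
Since 1.21875 > 1, Kraft's inequality is NOT satisfied.
A prefix code with these lengths CANNOT exist.

Kraft sum = 1.21875. Not satisfied.


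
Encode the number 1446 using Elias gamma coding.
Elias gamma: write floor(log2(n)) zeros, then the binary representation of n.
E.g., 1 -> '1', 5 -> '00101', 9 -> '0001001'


num_bits = floor(log2(1446)) + 1 = 11
leading_zeros = num_bits - 1 = 10
binary(1446) = 10110100110

Elias gamma(1446) = '0000000000' + '10110100110' = 000000000010110100110 (21 bits)


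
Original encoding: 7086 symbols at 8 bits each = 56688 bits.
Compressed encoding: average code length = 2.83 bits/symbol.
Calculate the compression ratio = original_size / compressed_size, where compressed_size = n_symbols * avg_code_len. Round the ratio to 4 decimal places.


original_size = n_symbols * orig_bits = 7086 * 8 = 56688 bits
compressed_size = n_symbols * avg_code_len = 7086 * 2.83 = 20053.38 bits
ratio = original_size / compressed_size = 56688 / 20053.38 = 2.8269

Compression ratio = 2.8269


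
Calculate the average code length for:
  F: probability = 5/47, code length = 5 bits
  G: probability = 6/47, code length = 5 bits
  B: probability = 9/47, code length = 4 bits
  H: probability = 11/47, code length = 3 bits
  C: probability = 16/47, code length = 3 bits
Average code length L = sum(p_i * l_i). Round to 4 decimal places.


Weighted contributions p_i * l_i:
  F: (5/47) * 5 = 25/47
  G: (6/47) * 5 = 30/47
  B: (9/47) * 4 = 36/47
  H: (11/47) * 3 = 33/47
  C: (16/47) * 3 = 48/47
Sum = (25 + 30 + 36 + 33 + 48)/47 = 172/47

L = 172/47 = 3.6596 bits/symbol
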